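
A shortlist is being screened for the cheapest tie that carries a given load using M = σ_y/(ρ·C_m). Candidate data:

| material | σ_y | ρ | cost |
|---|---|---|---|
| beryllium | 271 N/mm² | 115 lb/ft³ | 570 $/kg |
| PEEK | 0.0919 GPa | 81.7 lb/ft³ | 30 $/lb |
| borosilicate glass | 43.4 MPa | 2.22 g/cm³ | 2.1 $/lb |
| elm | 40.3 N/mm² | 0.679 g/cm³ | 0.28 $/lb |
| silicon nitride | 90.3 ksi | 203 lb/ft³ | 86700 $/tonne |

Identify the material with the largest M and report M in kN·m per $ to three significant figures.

Normalizing units and computing the index:
  beryllium: σ_y = 271.0 MPa, ρ = 1842 kg/m³, cost = 570.0 $/kg
  PEEK: σ_y = 91.90 MPa, ρ = 1309 kg/m³, cost = 66.14 $/kg
  borosilicate glass: σ_y = 43.40 MPa, ρ = 2220 kg/m³, cost = 4.630 $/kg
  elm: σ_y = 40.30 MPa, ρ = 679.0 kg/m³, cost = 0.6173 $/kg
  silicon nitride: σ_y = 622.6 MPa, ρ = 3252 kg/m³, cost = 86.70 $/kg
  elm: M = 96.2 kN·m per $
  borosilicate glass: M = 4.22 kN·m per $
  silicon nitride: M = 2.21 kN·m per $
  PEEK: M = 1.06 kN·m per $
  beryllium: M = 0.258 kN·m per $
The maximum is for elm.

elm, M = 96.2 kN·m per $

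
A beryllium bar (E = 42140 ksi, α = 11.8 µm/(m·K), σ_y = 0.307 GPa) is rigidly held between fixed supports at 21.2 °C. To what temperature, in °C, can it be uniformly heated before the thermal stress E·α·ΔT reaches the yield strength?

111 °C

E = 42140 ksi = 290.5 GPa.
σ_y = 0.307 GPa = 307.0 MPa.
E·α·ΔT = 307.0 MPa ⇒ ΔT = 307.0 / (290.5×10³ × 11.8×10⁻⁶) = 89.55 K.
T = 21.2 + 89.55 = 110.7 °C.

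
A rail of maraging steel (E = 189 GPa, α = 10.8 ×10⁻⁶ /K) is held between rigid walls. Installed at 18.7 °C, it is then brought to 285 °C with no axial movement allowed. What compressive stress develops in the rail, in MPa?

544 MPa

ΔT = 266.3 K. Constrained thermal stress σ = E·α·ΔT = 189.0×10³ MPa × 10.8×10⁻⁶ × 266.3 = 544 MPa (compressive).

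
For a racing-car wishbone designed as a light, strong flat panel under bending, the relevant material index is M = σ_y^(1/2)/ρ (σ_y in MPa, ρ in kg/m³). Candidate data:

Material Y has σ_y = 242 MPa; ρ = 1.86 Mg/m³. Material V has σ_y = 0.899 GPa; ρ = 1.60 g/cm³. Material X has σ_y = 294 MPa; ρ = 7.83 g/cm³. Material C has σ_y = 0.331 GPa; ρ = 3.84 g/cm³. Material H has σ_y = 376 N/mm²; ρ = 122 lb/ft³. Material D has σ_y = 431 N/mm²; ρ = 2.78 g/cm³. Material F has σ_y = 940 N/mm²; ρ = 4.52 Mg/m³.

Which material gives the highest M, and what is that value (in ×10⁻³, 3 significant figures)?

material V, M = 18.7×10⁻³

Convert each candidate to consistent units, then evaluate M:
  material Y: σ_y = 242.0 MPa, ρ = 1860 kg/m³
  material V: σ_y = 899.0 MPa, ρ = 1600 kg/m³
  material X: σ_y = 294.0 MPa, ρ = 7830 kg/m³
  material C: σ_y = 331.0 MPa, ρ = 3840 kg/m³
  material H: σ_y = 376.0 MPa, ρ = 1954 kg/m³
  material D: σ_y = 431.0 MPa, ρ = 2780 kg/m³
  material F: σ_y = 940.0 MPa, ρ = 4520 kg/m³
  material V: M = 18.7×10⁻³
  material H: M = 9.92×10⁻³
  material Y: M = 8.36×10⁻³
  material D: M = 7.47×10⁻³
  material F: M = 6.78×10⁻³
  material C: M = 4.74×10⁻³
  material X: M = 2.19×10⁻³
Material V ranks first.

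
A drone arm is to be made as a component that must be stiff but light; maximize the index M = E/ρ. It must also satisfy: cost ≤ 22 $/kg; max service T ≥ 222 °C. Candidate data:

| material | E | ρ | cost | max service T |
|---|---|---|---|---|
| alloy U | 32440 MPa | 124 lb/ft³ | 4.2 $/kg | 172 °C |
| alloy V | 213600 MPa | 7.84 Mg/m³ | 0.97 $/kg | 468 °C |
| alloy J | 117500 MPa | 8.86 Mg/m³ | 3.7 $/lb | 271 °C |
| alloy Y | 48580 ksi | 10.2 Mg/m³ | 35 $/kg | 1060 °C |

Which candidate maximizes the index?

Screen on constraints: cost ≤ 22 $/kg; max service T ≥ 222 °C. Survivors: alloy V, alloy J.
Putting every candidate on a common basis:
  alloy V: E = 213.6 GPa, ρ = 7840 kg/m³
  alloy J: E = 117.5 GPa, ρ = 8860 kg/m³
  alloy V: M = 27.2 MN·m/kg
  alloy J: M = 13.3 MN·m/kg
Highest index: alloy V.

alloy V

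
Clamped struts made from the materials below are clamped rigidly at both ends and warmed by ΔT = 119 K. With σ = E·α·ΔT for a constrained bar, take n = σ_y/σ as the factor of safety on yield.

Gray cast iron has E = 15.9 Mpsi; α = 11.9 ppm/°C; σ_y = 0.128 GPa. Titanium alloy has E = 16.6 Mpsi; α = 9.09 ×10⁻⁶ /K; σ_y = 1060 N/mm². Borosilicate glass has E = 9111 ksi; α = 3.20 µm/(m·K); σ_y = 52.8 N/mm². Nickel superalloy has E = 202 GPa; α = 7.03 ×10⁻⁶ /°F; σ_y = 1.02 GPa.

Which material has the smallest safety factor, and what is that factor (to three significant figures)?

gray cast iron, n = 0.825

In consistent units (E in GPa, α in ×10⁻⁶/K, σ_y in MPa):
  gray cast iron: E = 109.6, α = 11.9, σ_y = 128.0 → σ = 155 MPa, n = 0.825
  titanium alloy: E = 114.5, α = 9.09, σ_y = 1060 → σ = 124 MPa, n = 8.56
  borosilicate glass: E = 62.82, α = 3.20, σ_y = 52.80 → σ = 23.9 MPa, n = 2.21
  nickel superalloy: E = 202.0, α = 12.7, σ_y = 1020 → σ = 304 MPa, n = 3.35
Gray cast iron has the lowest safety factor, n = 0.825.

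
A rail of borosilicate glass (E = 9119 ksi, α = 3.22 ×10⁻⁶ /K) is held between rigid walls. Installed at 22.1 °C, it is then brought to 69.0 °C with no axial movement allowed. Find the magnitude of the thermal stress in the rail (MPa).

E = 9119 ksi = 62.87 GPa.
ΔT = 46.90 K. Constrained thermal stress σ = E·α·ΔT = 62.87×10³ MPa × 3.22×10⁻⁶ × 46.90 = 9.50 MPa (compressive).

9.50 MPa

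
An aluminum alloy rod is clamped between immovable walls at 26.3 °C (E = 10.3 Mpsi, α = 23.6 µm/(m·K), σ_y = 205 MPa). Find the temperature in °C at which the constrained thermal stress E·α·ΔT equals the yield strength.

E = 10.3 Mpsi = 71.02 GPa.
E·α·ΔT = 205.0 MPa ⇒ ΔT = 205.0 / (71.02×10³ × 23.6×10⁻⁶) = 122.3 K.
T = 26.3 + 122.3 = 148.6 °C.

149 °C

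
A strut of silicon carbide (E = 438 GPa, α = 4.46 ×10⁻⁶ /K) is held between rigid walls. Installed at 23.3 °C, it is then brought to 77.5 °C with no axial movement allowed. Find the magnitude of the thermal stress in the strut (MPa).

106 MPa

ΔT = 54.20 K. Constrained thermal stress σ = E·α·ΔT = 438.0×10³ MPa × 4.46×10⁻⁶ × 54.20 = 106 MPa (compressive).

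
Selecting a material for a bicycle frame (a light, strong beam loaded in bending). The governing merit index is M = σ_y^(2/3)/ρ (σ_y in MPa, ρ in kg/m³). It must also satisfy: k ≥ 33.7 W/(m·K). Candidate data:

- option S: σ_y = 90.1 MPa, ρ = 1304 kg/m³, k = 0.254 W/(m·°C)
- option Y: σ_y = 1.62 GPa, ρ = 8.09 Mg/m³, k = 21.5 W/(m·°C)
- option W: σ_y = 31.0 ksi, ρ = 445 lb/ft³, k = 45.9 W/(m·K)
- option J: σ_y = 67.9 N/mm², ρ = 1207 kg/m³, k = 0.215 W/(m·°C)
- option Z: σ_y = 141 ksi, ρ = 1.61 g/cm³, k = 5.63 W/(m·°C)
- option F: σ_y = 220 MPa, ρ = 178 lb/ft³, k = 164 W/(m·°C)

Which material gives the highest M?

option F

Screen on constraints: k ≥ 33.7 W/(m·K). Survivors: option W, option F.
Putting every candidate on a common basis:
  option W: σ_y = 213.7 MPa, ρ = 7128 kg/m³
  option F: σ_y = 220.0 MPa, ρ = 2851 kg/m³
  option F: M = 12.8×10⁻³
  option W: M = 5.02×10⁻³
The maximum is for option F.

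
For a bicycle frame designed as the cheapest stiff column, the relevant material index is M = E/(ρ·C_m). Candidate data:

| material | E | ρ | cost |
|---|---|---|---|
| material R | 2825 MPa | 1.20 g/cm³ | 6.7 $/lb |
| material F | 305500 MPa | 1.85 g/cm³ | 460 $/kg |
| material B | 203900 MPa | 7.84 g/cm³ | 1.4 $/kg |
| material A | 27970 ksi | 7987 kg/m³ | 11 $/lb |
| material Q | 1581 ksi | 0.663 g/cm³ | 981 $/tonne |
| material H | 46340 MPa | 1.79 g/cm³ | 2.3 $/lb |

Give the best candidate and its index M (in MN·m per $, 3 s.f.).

material B, M = 18.6 MN·m per $

Normalizing units and computing the index:
  material R: E = 2.825 GPa, ρ = 1200 kg/m³, cost = 14.77 $/kg
  material F: E = 305.5 GPa, ρ = 1850 kg/m³, cost = 460.0 $/kg
  material B: E = 203.9 GPa, ρ = 7840 kg/m³, cost = 1.400 $/kg
  material A: E = 192.8 GPa, ρ = 7987 kg/m³, cost = 24.25 $/kg
  material Q: E = 10.90 GPa, ρ = 663.0 kg/m³, cost = 0.9810 $/kg
  material H: E = 46.34 GPa, ρ = 1790 kg/m³, cost = 5.071 $/kg
  material B: M = 18.6 MN·m per $
  material Q: M = 16.8 MN·m per $
  material H: M = 5.11 MN·m per $
  material A: M = 0.996 MN·m per $
  material F: M = 0.359 MN·m per $
  material R: M = 0.159 MN·m per $
Material B has the largest M.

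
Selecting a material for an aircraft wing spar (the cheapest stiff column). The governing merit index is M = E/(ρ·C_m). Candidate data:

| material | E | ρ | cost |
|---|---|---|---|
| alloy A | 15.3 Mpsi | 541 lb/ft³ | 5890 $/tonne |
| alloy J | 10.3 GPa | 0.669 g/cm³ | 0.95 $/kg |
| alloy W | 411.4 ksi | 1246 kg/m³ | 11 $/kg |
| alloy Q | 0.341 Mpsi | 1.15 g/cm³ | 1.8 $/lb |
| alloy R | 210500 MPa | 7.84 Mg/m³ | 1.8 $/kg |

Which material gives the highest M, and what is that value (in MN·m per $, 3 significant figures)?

alloy J, M = 16.2 MN·m per $

Putting every candidate on a common basis:
  alloy A: E = 105.5 GPa, ρ = 8666 kg/m³, cost = 5.890 $/kg
  alloy J: E = 10.30 GPa, ρ = 669.0 kg/m³, cost = 0.9500 $/kg
  alloy W: E = 2.837 GPa, ρ = 1246 kg/m³, cost = 11.00 $/kg
  alloy Q: E = 2.351 GPa, ρ = 1150 kg/m³, cost = 3.968 $/kg
  alloy R: E = 210.5 GPa, ρ = 7840 kg/m³, cost = 1.800 $/kg
  alloy J: M = 16.2 MN·m per $
  alloy R: M = 14.9 MN·m per $
  alloy A: M = 2.07 MN·m per $
  alloy Q: M = 0.515 MN·m per $
  alloy W: M = 0.207 MN·m per $
Alloy J has the largest M.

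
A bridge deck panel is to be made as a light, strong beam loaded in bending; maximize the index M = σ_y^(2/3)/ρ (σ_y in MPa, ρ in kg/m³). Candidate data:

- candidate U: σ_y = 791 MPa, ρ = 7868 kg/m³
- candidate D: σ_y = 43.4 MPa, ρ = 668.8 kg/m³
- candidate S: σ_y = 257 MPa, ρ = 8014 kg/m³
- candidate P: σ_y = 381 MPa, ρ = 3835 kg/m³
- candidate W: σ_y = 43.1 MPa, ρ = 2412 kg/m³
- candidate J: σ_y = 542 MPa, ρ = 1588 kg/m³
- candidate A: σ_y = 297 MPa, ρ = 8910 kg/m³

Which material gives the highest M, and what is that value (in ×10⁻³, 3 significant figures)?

Computing M directly (units already consistent):
  candidate J: M = 41.9×10⁻³
  candidate D: M = 18.5×10⁻³
  candidate P: M = 13.7×10⁻³
  candidate U: M = 10.9×10⁻³
  candidate W: M = 5.10×10⁻³
  candidate S: M = 5.04×10⁻³
  candidate A: M = 5.00×10⁻³
Candidate J has the largest M.

candidate J, M = 41.9×10⁻³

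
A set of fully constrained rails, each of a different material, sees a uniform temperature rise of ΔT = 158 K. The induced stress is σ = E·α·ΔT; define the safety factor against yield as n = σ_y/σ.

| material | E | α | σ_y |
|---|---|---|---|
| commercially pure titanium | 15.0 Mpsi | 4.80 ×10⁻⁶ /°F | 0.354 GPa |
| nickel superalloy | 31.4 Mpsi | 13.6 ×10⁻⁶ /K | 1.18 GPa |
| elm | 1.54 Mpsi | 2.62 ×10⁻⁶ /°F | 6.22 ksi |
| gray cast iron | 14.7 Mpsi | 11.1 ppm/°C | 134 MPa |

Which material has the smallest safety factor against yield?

gray cast iron

Converting E to GPa, α to ×10⁻⁶/K, σ_y to MPa, then σ and n for each:
  commercially pure titanium: E = 103.4, α = 8.64, σ_y = 354.0 → σ = 141 MPa, n = 2.51
  nickel superalloy: E = 216.5, α = 13.6, σ_y = 1180 → σ = 465 MPa, n = 2.54
  elm: E = 10.62, α = 4.72, σ_y = 42.89 → σ = 7.91 MPa, n = 5.42
  gray cast iron: E = 101.4, α = 11.1, σ_y = 134.0 → σ = 178 MPa, n = 0.754
Smallest n: gray cast iron with n = 0.754.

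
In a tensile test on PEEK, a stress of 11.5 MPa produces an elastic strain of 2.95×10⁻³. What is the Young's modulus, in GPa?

3.90 GPa

E = σ/ε = 11.5 MPa / 2.95×10⁻³ = 3898 MPa = 3.90 GPa.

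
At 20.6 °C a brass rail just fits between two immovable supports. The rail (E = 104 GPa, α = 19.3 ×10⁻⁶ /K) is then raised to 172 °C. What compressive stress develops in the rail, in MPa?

ΔT = 151.4 K. Constrained thermal stress σ = E·α·ΔT = 104.0×10³ MPa × 19.3×10⁻⁶ × 151.4 = 304 MPa (compressive).

304 MPa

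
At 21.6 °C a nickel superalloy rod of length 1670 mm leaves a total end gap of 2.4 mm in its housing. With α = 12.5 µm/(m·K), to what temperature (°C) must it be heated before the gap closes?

α·L₀·ΔT = 2.4 mm ⇒ ΔT = 2.4 / (12.5×10⁻⁶ × 1670.0) = 115.0 K.
T = 21.6 + 115.0 = 136.6 °C.

137 °C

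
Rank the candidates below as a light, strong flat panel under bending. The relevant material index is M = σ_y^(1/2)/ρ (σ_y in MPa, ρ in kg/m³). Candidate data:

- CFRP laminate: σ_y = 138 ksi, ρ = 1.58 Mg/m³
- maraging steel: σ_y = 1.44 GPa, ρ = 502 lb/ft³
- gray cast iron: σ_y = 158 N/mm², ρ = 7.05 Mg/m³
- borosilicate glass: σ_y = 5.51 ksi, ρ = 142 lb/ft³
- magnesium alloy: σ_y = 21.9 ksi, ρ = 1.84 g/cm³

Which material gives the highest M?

CFRP laminate

In SI units:
  CFRP laminate: σ_y = 951.5 MPa, ρ = 1580 kg/m³
  maraging steel: σ_y = 1440 MPa, ρ = 8041 kg/m³
  gray cast iron: σ_y = 158.0 MPa, ρ = 7050 kg/m³
  borosilicate glass: σ_y = 37.99 MPa, ρ = 2275 kg/m³
  magnesium alloy: σ_y = 151.0 MPa, ρ = 1840 kg/m³
  CFRP laminate: M = 19.5×10⁻³
  magnesium alloy: M = 6.68×10⁻³
  maraging steel: M = 4.72×10⁻³
  borosilicate glass: M = 2.71×10⁻³
  gray cast iron: M = 1.78×10⁻³
Highest index: CFRP laminate.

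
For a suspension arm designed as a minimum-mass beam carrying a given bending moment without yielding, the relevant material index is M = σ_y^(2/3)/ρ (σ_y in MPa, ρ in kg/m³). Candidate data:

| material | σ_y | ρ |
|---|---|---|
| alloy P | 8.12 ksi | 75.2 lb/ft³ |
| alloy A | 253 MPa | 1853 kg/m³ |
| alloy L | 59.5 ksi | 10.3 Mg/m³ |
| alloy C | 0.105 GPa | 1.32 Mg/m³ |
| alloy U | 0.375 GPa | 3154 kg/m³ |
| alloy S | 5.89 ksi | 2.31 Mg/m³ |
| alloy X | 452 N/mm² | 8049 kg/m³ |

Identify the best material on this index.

Putting every candidate on a common basis:
  alloy P: σ_y = 55.99 MPa, ρ = 1205 kg/m³
  alloy A: σ_y = 253.0 MPa, ρ = 1853 kg/m³
  alloy L: σ_y = 410.2 MPa, ρ = 10300 kg/m³
  alloy C: σ_y = 105.0 MPa, ρ = 1320 kg/m³
  alloy U: σ_y = 375.0 MPa, ρ = 3154 kg/m³
  alloy S: σ_y = 40.61 MPa, ρ = 2310 kg/m³
  alloy X: σ_y = 452.0 MPa, ρ = 8049 kg/m³
  alloy A: M = 21.6×10⁻³
  alloy C: M = 16.9×10⁻³
  alloy U: M = 16.5×10⁻³
  alloy P: M = 12.1×10⁻³
  alloy X: M = 7.32×10⁻³
  alloy L: M = 5.36×10⁻³
  alloy S: M = 5.11×10⁻³
Alloy A ranks first.

alloy A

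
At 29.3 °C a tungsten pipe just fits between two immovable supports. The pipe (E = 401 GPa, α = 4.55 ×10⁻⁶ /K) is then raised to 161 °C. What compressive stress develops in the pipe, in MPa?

ΔT = 131.7 K. Constrained thermal stress σ = E·α·ΔT = 401.0×10³ MPa × 4.55×10⁻⁶ × 131.7 = 240 MPa (compressive).

240 MPa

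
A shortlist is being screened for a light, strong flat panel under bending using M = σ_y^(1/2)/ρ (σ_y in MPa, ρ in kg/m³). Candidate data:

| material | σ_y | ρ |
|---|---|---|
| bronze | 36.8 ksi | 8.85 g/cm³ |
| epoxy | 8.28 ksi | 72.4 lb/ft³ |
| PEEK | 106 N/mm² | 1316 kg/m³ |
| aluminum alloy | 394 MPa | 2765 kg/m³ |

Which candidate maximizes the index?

PEEK

Putting every candidate on a common basis:
  bronze: σ_y = 253.7 MPa, ρ = 8850 kg/m³
  epoxy: σ_y = 57.09 MPa, ρ = 1160 kg/m³
  PEEK: σ_y = 106.0 MPa, ρ = 1316 kg/m³
  aluminum alloy: σ_y = 394.0 MPa, ρ = 2765 kg/m³
  PEEK: M = 7.82×10⁻³
  aluminum alloy: M = 7.18×10⁻³
  epoxy: M = 6.52×10⁻³
  bronze: M = 1.80×10⁻³
The maximum is for PEEK.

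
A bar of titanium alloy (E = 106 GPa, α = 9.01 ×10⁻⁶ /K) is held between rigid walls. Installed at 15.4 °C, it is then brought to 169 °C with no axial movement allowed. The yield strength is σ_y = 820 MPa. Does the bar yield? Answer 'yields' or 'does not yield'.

does not yield

ΔT = 153.6 K. Constrained thermal stress σ = E·α·ΔT = 106.0×10³ MPa × 9.01×10⁻⁶ × 153.6 = 147 MPa (compressive).
Compare to σ_y = 820 MPa: σ < σ_y, so it does not yield.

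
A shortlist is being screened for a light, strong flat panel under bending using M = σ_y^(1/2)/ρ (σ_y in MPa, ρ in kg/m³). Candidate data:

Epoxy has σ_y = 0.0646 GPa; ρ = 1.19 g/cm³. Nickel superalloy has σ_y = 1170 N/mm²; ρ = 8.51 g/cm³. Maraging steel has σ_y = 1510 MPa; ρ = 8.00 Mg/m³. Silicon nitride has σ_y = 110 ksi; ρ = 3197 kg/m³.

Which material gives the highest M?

silicon nitride

In SI units:
  epoxy: σ_y = 64.60 MPa, ρ = 1190 kg/m³
  nickel superalloy: σ_y = 1170 MPa, ρ = 8510 kg/m³
  maraging steel: σ_y = 1510 MPa, ρ = 8000 kg/m³
  silicon nitride: σ_y = 758.4 MPa, ρ = 3197 kg/m³
  silicon nitride: M = 8.61×10⁻³
  epoxy: M = 6.75×10⁻³
  maraging steel: M = 4.86×10⁻³
  nickel superalloy: M = 4.02×10⁻³
Silicon nitride has the largest M.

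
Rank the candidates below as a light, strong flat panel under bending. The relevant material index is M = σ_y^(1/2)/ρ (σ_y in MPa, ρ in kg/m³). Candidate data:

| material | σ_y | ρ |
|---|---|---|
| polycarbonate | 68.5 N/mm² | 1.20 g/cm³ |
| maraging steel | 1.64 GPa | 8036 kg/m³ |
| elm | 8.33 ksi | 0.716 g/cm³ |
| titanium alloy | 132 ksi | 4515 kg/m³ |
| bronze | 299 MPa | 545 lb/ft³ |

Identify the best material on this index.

elm

Convert each candidate to consistent units, then evaluate M:
  polycarbonate: σ_y = 68.50 MPa, ρ = 1200 kg/m³
  maraging steel: σ_y = 1640 MPa, ρ = 8036 kg/m³
  elm: σ_y = 57.43 MPa, ρ = 716.0 kg/m³
  titanium alloy: σ_y = 910.1 MPa, ρ = 4515 kg/m³
  bronze: σ_y = 299.0 MPa, ρ = 8730 kg/m³
  elm: M = 10.6×10⁻³
  polycarbonate: M = 6.90×10⁻³
  titanium alloy: M = 6.68×10⁻³
  maraging steel: M = 5.04×10⁻³
  bronze: M = 1.98×10⁻³
Highest index: elm.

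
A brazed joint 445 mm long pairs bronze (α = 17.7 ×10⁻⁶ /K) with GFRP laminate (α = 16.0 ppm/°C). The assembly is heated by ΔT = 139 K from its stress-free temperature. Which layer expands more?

α(bronze) = 17.7×10⁻⁶/K vs α(GFRP laminate) = 16.0×10⁻⁶/K.
Higher α expands more for the same ΔT: bronze.

bronze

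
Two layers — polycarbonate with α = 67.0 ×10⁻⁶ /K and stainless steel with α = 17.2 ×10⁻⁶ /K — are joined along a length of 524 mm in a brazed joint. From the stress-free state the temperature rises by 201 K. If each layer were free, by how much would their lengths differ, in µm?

Δα = |67.0 − 17.2|×10⁻⁶/K = 49.8×10⁻⁶/K.
ΔL_mismatch = Δα·L·ΔT = 49.8×10⁻⁶ × 524.0 mm × 201.0 K = 5250 µm.

5250 µm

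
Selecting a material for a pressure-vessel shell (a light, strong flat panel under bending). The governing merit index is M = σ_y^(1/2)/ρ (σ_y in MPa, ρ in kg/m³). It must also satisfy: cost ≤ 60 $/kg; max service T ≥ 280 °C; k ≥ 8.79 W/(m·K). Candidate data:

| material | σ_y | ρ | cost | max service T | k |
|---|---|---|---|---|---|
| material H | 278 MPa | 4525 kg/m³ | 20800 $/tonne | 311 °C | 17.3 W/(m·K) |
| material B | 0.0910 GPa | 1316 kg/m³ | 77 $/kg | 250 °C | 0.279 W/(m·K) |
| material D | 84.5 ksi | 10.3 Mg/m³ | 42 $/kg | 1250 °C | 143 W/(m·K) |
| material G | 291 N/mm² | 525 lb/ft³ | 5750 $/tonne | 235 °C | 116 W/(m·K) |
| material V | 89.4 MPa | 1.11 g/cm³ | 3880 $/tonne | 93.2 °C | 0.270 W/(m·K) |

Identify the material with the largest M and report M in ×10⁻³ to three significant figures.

Screen on constraints: cost ≤ 60 $/kg; max service T ≥ 280 °C; k ≥ 8.79 W/(m·K). Survivors: material H, material D.
After converting to SI:
  material H: σ_y = 278.0 MPa, ρ = 4525 kg/m³
  material D: σ_y = 582.6 MPa, ρ = 10300 kg/m³
  material H: M = 3.68×10⁻³
  material D: M = 2.34×10⁻³
Highest index: material H.

material H, M = 3.68×10⁻³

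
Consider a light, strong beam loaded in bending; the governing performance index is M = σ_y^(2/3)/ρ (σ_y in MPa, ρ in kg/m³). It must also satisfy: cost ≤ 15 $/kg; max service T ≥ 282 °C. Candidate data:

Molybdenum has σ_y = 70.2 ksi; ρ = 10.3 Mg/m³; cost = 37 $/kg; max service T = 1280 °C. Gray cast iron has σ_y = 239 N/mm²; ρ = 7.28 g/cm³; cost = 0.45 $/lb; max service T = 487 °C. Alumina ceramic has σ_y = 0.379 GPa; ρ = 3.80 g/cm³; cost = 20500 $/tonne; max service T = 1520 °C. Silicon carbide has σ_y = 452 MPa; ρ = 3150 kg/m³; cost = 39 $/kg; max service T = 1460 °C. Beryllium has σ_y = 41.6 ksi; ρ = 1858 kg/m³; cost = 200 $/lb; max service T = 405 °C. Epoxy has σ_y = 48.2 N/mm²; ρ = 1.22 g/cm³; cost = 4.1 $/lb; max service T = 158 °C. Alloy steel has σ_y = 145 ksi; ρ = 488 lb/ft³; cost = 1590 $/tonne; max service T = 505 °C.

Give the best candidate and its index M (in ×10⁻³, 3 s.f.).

Screen on constraints: cost ≤ 15 $/kg; max service T ≥ 282 °C. Survivors: gray cast iron, alloy steel.
Putting every candidate on a common basis:
  gray cast iron: σ_y = 239.0 MPa, ρ = 7280 kg/m³
  alloy steel: σ_y = 999.7 MPa, ρ = 7817 kg/m³
  alloy steel: M = 12.8×10⁻³
  gray cast iron: M = 5.29×10⁻³
Highest index: alloy steel.

alloy steel, M = 12.8×10⁻³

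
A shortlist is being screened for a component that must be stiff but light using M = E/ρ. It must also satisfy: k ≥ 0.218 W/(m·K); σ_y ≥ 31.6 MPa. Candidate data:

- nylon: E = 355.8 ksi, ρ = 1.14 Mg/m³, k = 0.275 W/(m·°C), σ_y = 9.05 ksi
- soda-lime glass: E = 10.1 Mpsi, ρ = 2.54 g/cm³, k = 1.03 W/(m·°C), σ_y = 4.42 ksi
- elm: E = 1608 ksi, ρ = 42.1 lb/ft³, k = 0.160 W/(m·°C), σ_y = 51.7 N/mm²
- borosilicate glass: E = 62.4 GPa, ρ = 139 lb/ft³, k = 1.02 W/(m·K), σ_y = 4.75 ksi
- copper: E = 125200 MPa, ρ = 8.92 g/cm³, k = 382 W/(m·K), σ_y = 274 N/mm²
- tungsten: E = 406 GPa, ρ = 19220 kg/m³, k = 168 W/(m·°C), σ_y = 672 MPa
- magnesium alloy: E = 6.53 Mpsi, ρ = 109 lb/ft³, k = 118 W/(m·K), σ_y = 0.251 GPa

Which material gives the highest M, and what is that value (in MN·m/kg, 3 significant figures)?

borosilicate glass, M = 28.0 MN·m/kg

Screen on constraints: k ≥ 0.218 W/(m·K); σ_y ≥ 31.6 MPa. Survivors: nylon, borosilicate glass, copper, tungsten, magnesium alloy.
Putting every candidate on a common basis:
  nylon: E = 2.453 GPa, ρ = 1140 kg/m³
  borosilicate glass: E = 62.40 GPa, ρ = 2227 kg/m³
  copper: E = 125.2 GPa, ρ = 8920 kg/m³
  tungsten: E = 406.0 GPa, ρ = 19220 kg/m³
  magnesium alloy: E = 45.02 GPa, ρ = 1746 kg/m³
  borosilicate glass: M = 28.0 MN·m/kg
  magnesium alloy: M = 25.8 MN·m/kg
  tungsten: M = 21.1 MN·m/kg
  copper: M = 14.0 MN·m/kg
  nylon: M = 2.15 MN·m/kg
Borosilicate glass ranks first.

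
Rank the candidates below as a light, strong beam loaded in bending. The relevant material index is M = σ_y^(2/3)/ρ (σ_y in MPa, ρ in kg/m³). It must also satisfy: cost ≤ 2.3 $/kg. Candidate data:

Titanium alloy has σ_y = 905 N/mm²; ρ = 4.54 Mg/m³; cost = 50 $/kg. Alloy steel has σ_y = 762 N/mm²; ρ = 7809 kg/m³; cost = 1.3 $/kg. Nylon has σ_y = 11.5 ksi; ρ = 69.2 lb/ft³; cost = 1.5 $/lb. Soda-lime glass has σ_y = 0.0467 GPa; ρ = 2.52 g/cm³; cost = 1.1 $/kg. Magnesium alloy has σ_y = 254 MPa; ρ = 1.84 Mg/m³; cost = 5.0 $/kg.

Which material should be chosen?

Screen on constraints: cost ≤ 2.3 $/kg. Survivors: alloy steel, soda-lime glass.
Putting every candidate on a common basis:
  alloy steel: σ_y = 762.0 MPa, ρ = 7809 kg/m³
  soda-lime glass: σ_y = 46.70 MPa, ρ = 2520 kg/m³
  alloy steel: M = 10.7×10⁻³
  soda-lime glass: M = 5.15×10⁻³
Alloy steel ranks first.

alloy steel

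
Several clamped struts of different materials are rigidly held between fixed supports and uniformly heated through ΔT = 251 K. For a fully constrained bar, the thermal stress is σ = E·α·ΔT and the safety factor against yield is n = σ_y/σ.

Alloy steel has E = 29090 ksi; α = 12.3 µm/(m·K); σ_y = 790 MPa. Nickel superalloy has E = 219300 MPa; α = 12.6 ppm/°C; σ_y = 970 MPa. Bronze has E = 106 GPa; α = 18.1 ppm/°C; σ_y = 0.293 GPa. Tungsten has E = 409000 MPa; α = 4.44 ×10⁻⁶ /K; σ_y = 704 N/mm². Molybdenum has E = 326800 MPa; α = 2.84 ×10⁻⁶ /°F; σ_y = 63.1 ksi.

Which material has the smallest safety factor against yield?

bronze

With everything in SI (GPa, ×10⁻⁶/K, MPa):
  alloy steel: E = 200.6, α = 12.3, σ_y = 790.0 → σ = 619 MPa, n = 1.28
  nickel superalloy: E = 219.3, α = 12.6, σ_y = 970.0 → σ = 694 MPa, n = 1.40
  bronze: E = 106.0, α = 18.1, σ_y = 293.0 → σ = 482 MPa, n = 0.608
  tungsten: E = 409.0, α = 4.44, σ_y = 704.0 → σ = 456 MPa, n = 1.54
  molybdenum: E = 326.8, α = 5.11, σ_y = 435.1 → σ = 419 MPa, n = 1.04
Smallest n: bronze with n = 0.608.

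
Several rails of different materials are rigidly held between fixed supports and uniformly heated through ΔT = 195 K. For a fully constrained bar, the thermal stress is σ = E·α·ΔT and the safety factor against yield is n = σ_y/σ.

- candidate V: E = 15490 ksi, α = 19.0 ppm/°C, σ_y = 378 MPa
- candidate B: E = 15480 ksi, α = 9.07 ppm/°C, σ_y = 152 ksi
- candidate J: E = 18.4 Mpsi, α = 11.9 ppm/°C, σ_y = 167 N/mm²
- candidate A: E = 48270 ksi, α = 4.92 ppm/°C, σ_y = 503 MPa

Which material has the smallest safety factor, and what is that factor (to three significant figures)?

In consistent units (E in GPa, α in ×10⁻⁶/K, σ_y in MPa):
  candidate V: E = 106.8, α = 19.0, σ_y = 378.0 → σ = 396 MPa, n = 0.955
  candidate B: E = 106.7, α = 9.07, σ_y = 1048 → σ = 189 MPa, n = 5.55
  candidate J: E = 126.9, α = 11.9, σ_y = 167.0 → σ = 294 MPa, n = 0.567
  candidate A: E = 332.8, α = 4.92, σ_y = 503.0 → σ = 319 MPa, n = 1.58
The minimum is candidate J at n = 0.567.

candidate J, n = 0.567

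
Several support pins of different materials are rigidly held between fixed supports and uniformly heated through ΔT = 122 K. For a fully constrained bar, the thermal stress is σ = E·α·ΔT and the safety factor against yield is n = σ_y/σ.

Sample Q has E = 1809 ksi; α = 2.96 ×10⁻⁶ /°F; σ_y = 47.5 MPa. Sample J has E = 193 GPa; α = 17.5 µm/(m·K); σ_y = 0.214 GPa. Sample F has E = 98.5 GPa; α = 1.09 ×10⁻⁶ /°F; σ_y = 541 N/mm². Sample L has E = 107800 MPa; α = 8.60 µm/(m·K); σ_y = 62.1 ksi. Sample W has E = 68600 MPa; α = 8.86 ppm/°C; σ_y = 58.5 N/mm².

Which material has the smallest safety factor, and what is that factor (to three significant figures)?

sample J, n = 0.519

With everything in SI (GPa, ×10⁻⁶/K, MPa):
  sample Q: E = 12.47, α = 5.33, σ_y = 47.50 → σ = 8.11 MPa, n = 5.86
  sample J: E = 193.0, α = 17.5, σ_y = 214.0 → σ = 412 MPa, n = 0.519
  sample F: E = 98.50, α = 1.96, σ_y = 541.0 → σ = 23.6 MPa, n = 22.9
  sample L: E = 107.8, α = 8.60, σ_y = 428.2 → σ = 113 MPa, n = 3.79
  sample W: E = 68.60, α = 8.86, σ_y = 58.50 → σ = 74.2 MPa, n = 0.789
The minimum is sample J at n = 0.519.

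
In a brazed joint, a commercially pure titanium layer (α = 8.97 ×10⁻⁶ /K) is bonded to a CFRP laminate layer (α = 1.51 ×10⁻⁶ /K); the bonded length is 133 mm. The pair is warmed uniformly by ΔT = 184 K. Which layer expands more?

commercially pure titanium

α(commercially pure titanium) = 8.97×10⁻⁶/K vs α(CFRP laminate) = 1.51×10⁻⁶/K.
Higher α expands more for the same ΔT: commercially pure titanium.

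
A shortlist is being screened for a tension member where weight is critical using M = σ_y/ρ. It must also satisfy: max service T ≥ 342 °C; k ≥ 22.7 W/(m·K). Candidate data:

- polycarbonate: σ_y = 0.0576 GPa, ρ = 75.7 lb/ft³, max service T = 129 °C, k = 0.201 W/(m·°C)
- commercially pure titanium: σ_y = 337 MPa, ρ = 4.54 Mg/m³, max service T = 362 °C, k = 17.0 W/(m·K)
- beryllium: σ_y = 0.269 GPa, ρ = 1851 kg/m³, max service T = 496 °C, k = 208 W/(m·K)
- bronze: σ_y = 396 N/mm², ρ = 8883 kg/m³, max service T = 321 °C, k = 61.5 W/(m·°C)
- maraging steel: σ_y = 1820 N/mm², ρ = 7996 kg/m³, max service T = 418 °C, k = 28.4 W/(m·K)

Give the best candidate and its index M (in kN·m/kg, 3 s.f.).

Screen on constraints: max service T ≥ 342 °C; k ≥ 22.7 W/(m·K). Survivors: beryllium, maraging steel.
Normalizing units and computing the index:
  beryllium: σ_y = 269.0 MPa, ρ = 1851 kg/m³
  maraging steel: σ_y = 1820 MPa, ρ = 7996 kg/m³
  maraging steel: M = 228 kN·m/kg
  beryllium: M = 145 kN·m/kg
Maraging steel ranks first.

maraging steel, M = 228 kN·m/kg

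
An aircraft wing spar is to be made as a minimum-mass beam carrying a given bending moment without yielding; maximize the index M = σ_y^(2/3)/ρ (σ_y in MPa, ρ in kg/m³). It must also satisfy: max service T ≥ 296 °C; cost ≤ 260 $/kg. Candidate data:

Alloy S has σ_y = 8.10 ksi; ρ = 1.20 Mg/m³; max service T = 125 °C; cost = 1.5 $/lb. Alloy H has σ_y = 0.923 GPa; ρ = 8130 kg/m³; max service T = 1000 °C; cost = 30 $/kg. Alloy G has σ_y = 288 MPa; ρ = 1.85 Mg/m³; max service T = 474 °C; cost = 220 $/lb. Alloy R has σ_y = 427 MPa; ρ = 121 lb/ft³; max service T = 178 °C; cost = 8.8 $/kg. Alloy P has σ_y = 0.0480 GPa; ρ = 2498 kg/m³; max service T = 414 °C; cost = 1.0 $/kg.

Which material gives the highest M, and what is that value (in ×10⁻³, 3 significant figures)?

alloy H, M = 11.7×10⁻³

Screen on constraints: max service T ≥ 296 °C; cost ≤ 260 $/kg. Survivors: alloy H, alloy P.
In SI units:
  alloy H: σ_y = 923.0 MPa, ρ = 8130 kg/m³
  alloy P: σ_y = 48.00 MPa, ρ = 2498 kg/m³
  alloy H: M = 11.7×10⁻³
  alloy P: M = 5.29×10⁻³
Highest index: alloy H.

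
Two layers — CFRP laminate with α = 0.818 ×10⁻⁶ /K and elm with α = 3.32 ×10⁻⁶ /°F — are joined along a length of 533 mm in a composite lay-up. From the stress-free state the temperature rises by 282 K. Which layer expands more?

elm

elm: α = 3.32×10⁻⁶/°F × 9/5 = 5.98×10⁻⁶/K.
α(CFRP laminate) = 0.818×10⁻⁶/K vs α(elm) = 5.98×10⁻⁶/K.
Higher α expands more for the same ΔT: elm.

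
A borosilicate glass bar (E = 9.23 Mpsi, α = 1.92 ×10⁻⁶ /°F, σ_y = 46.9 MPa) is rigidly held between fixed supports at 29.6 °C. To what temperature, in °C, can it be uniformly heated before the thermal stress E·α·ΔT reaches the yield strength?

E = 9.23 Mpsi = 63.64 GPa.
α = 1.92×10⁻⁶/°F × 9/5 = 3.46×10⁻⁶/K.
E·α·ΔT = 46.90 MPa ⇒ ΔT = 46.90 / (63.64×10³ × 3.46×10⁻⁶) = 213.2 K.
T = 29.6 + 213.2 = 242.8 °C.

243 °C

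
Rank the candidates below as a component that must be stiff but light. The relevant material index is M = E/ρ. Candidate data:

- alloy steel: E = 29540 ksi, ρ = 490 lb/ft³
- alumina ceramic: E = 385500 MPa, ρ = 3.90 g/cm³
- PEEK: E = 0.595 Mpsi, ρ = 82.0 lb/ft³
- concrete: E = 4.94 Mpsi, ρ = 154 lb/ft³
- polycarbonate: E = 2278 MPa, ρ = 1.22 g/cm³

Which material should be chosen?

After converting to SI:
  alloy steel: E = 203.7 GPa, ρ = 7849 kg/m³
  alumina ceramic: E = 385.5 GPa, ρ = 3900 kg/m³
  PEEK: E = 4.102 GPa, ρ = 1314 kg/m³
  concrete: E = 34.06 GPa, ρ = 2467 kg/m³
  polycarbonate: E = 2.278 GPa, ρ = 1220 kg/m³
  alumina ceramic: M = 98.8 MN·m/kg
  alloy steel: M = 25.9 MN·m/kg
  concrete: M = 13.8 MN·m/kg
  PEEK: M = 3.12 MN·m/kg
  polycarbonate: M = 1.87 MN·m/kg
Alumina ceramic has the largest M.

alumina ceramic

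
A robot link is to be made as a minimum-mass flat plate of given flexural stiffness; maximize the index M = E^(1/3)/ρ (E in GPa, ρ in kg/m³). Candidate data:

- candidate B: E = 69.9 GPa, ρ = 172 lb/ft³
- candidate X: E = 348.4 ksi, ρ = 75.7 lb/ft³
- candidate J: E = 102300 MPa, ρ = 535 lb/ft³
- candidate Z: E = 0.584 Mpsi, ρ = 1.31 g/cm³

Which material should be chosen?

In SI units:
  candidate B: E = 69.90 GPa, ρ = 2755 kg/m³
  candidate X: E = 2.402 GPa, ρ = 1213 kg/m³
  candidate J: E = 102.3 GPa, ρ = 8570 kg/m³
  candidate Z: E = 4.027 GPa, ρ = 1310 kg/m³
  candidate B: M = 1.50×10⁻³
  candidate Z: M = 1.21×10⁻³
  candidate X: M = 1.10×10⁻³
  candidate J: M = 0.546×10⁻³
The maximum is for candidate B.

candidate B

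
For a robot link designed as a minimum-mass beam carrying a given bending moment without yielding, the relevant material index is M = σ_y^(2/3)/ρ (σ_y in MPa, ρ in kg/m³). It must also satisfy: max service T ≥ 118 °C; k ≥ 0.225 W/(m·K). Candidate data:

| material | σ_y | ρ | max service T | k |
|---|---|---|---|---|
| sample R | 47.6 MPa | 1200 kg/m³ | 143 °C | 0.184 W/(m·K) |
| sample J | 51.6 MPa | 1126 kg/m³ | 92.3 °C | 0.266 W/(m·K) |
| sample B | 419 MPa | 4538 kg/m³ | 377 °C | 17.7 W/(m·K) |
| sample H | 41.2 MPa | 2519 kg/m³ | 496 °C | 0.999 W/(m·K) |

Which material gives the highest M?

sample B

Screen on constraints: max service T ≥ 118 °C; k ≥ 0.225 W/(m·K). Survivors: sample B, sample H.
Evaluate M for each candidate:
  sample B: M = 12.3×10⁻³
  sample H: M = 4.74×10⁻³
Sample B ranks first.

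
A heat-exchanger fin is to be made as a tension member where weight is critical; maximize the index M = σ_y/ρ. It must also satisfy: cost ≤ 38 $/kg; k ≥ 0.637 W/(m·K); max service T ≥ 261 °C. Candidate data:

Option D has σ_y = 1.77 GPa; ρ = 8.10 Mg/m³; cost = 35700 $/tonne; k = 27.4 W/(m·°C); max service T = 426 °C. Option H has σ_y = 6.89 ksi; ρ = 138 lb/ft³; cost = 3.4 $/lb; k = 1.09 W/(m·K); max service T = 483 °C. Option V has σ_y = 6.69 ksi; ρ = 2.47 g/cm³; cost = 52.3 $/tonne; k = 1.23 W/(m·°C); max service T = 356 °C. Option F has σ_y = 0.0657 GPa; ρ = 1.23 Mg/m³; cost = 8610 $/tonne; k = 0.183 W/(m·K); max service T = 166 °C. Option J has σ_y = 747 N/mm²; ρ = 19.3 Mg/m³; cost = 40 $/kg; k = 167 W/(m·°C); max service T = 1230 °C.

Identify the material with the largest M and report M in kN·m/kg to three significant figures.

Screen on constraints: cost ≤ 38 $/kg; k ≥ 0.637 W/(m·K); max service T ≥ 261 °C. Survivors: option D, option H, option V.
In SI units:
  option D: σ_y = 1770 MPa, ρ = 8100 kg/m³
  option H: σ_y = 47.50 MPa, ρ = 2211 kg/m³
  option V: σ_y = 46.13 MPa, ρ = 2470 kg/m³
  option D: M = 219 kN·m/kg
  option H: M = 21.5 kN·m/kg
  option V: M = 18.7 kN·m/kg
Highest index: option D.

option D, M = 219 kN·m/kg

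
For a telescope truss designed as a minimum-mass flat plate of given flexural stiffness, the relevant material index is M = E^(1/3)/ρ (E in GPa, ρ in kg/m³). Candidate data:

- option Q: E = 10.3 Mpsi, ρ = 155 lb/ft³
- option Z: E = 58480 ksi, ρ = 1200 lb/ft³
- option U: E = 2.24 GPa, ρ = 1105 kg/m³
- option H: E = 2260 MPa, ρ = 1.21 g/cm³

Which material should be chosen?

Convert each candidate to consistent units, then evaluate M:
  option Q: E = 71.02 GPa, ρ = 2483 kg/m³
  option Z: E = 403.2 GPa, ρ = 19220 kg/m³
  option U: E = 2.240 GPa, ρ = 1105 kg/m³
  option H: E = 2.260 GPa, ρ = 1210 kg/m³
  option Q: M = 1.67×10⁻³
  option U: M = 1.18×10⁻³
  option H: M = 1.08×10⁻³
  option Z: M = 0.384×10⁻³
The maximum is for option Q.

option Q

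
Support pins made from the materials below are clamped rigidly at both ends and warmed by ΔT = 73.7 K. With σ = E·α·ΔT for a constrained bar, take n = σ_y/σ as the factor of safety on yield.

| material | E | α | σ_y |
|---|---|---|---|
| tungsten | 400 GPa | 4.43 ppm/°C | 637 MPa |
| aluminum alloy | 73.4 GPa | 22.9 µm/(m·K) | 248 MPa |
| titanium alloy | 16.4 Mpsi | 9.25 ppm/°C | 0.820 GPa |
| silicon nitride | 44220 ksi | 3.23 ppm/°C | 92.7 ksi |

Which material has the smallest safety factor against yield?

aluminum alloy

With everything in SI (GPa, ×10⁻⁶/K, MPa):
  tungsten: E = 400.0, α = 4.43, σ_y = 637.0 → σ = 131 MPa, n = 4.88
  aluminum alloy: E = 73.40, α = 22.9, σ_y = 248.0 → σ = 124 MPa, n = 2.00
  titanium alloy: E = 113.1, α = 9.25, σ_y = 820.0 → σ = 77.1 MPa, n = 10.6
  silicon nitride: E = 304.9, α = 3.23, σ_y = 639.1 → σ = 72.6 MPa, n = 8.81
Aluminum alloy has the lowest safety factor, n = 2.00.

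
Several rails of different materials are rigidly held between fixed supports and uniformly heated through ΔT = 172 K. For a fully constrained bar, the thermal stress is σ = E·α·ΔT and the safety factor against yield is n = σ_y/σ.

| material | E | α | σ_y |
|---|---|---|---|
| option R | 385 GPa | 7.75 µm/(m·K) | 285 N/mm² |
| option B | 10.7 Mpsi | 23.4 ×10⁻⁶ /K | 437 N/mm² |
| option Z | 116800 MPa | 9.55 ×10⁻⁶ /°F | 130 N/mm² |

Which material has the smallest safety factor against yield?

Per material, after unit conversion:
  option R: E = 385.0, α = 7.75, σ_y = 285.0 → σ = 513 MPa, n = 0.555
  option B: E = 73.77, α = 23.4, σ_y = 437.0 → σ = 297 MPa, n = 1.47
  option Z: E = 116.8, α = 17.2, σ_y = 130.0 → σ = 345 MPa, n = 0.376
Smallest n: option Z with n = 0.376.

option Z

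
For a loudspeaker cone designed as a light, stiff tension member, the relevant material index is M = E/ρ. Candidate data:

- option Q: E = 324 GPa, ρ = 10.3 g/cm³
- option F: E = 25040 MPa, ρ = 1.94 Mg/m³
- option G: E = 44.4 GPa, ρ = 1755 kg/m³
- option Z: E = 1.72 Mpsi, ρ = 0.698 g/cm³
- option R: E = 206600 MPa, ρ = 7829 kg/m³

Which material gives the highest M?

option Q

Normalizing units and computing the index:
  option Q: E = 324.0 GPa, ρ = 10300 kg/m³
  option F: E = 25.04 GPa, ρ = 1940 kg/m³
  option G: E = 44.40 GPa, ρ = 1755 kg/m³
  option Z: E = 11.86 GPa, ρ = 698.0 kg/m³
  option R: E = 206.6 GPa, ρ = 7829 kg/m³
  option Q: M = 31.5 MN·m/kg
  option R: M = 26.4 MN·m/kg
  option G: M = 25.3 MN·m/kg
  option Z: M = 17.0 MN·m/kg
  option F: M = 12.9 MN·m/kg
Option Q has the largest M.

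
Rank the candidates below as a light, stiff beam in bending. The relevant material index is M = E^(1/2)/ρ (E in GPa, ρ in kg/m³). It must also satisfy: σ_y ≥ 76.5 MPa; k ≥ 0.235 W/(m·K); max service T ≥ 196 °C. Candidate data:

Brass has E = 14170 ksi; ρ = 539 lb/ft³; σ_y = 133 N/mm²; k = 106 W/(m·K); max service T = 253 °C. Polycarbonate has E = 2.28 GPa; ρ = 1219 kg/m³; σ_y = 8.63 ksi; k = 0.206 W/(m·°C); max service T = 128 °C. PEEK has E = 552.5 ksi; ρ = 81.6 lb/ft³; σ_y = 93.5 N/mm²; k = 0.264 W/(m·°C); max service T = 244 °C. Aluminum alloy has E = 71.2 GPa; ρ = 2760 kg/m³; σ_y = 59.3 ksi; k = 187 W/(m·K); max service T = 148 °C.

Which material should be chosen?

Screen on constraints: σ_y ≥ 76.5 MPa; k ≥ 0.235 W/(m·K); max service T ≥ 196 °C. Survivors: brass, PEEK.
After converting to SI:
  brass: E = 97.70 GPa, ρ = 8634 kg/m³
  PEEK: E = 3.809 GPa, ρ = 1307 kg/m³
  PEEK: M = 1.49×10⁻³
  brass: M = 1.14×10⁻³
PEEK has the largest M.

PEEK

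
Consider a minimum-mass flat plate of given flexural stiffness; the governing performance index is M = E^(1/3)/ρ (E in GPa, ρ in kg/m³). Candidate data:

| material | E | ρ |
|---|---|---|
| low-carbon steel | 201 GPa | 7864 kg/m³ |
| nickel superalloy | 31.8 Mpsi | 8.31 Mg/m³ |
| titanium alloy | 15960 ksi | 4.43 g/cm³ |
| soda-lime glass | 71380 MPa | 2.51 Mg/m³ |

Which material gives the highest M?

soda-lime glass

Convert each candidate to consistent units, then evaluate M:
  low-carbon steel: E = 201.0 GPa, ρ = 7864 kg/m³
  nickel superalloy: E = 219.3 GPa, ρ = 8310 kg/m³
  titanium alloy: E = 110.0 GPa, ρ = 4430 kg/m³
  soda-lime glass: E = 71.38 GPa, ρ = 2510 kg/m³
  soda-lime glass: M = 1.65×10⁻³
  titanium alloy: M = 1.08×10⁻³
  low-carbon steel: M = 0.745×10⁻³
  nickel superalloy: M = 0.726×10⁻³
Soda-lime glass has the largest M.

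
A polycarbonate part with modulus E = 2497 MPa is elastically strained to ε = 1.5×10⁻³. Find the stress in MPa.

E = 2497 MPa = 2.497 GPa.
σ = E·ε = 2497 MPa × 1.5×10⁻³ = 3.75 MPa.

3.75 MPa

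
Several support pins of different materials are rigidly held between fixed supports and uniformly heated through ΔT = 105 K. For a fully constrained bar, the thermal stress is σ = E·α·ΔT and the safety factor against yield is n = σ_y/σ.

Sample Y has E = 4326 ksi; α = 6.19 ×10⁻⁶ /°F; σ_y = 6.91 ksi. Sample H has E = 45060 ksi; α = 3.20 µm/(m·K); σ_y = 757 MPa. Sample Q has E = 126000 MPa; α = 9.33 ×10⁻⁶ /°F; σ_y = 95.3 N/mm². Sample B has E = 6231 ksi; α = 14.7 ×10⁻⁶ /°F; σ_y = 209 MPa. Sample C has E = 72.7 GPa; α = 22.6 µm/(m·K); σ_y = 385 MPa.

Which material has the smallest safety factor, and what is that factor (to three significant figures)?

In consistent units (E in GPa, α in ×10⁻⁶/K, σ_y in MPa):
  sample Y: E = 29.83, α = 11.1, σ_y = 47.64 → σ = 34.9 MPa, n = 1.37
  sample H: E = 310.7, α = 3.20, σ_y = 757.0 → σ = 104 MPa, n = 7.25
  sample Q: E = 126.0, α = 16.8, σ_y = 95.30 → σ = 222 MPa, n = 0.429
  sample B: E = 42.96, α = 26.5, σ_y = 209.0 → σ = 119 MPa, n = 1.75
  sample C: E = 72.70, α = 22.6, σ_y = 385.0 → σ = 173 MPa, n = 2.23
The minimum is sample Q at n = 0.429.

sample Q, n = 0.429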